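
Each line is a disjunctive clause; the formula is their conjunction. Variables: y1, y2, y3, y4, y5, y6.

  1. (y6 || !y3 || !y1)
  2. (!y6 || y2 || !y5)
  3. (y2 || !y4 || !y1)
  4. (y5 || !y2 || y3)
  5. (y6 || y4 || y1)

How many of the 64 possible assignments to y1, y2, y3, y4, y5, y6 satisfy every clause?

29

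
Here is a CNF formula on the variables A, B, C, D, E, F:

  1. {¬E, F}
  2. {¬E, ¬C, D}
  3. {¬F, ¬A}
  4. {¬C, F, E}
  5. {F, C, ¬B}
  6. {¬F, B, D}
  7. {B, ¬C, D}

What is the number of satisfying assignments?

15

Case analysis on F and C:
  F=1, C=1: 5 of the 16 assignments to (A,B,D,E) work.
  F=1, C=0: E free; 3 ways for (A,B,D) × 2^1 = 6.
  F=0, C=1: a clause becomes empty — 0.
  F=0, C=0: remaining (A,B,D,E) ∈ {(0,0,0,0); (0,0,1,0); (1,0,0,0); (1,0,1,0)} — 4.
Total: 5 + 6 + 0 + 4 = 15.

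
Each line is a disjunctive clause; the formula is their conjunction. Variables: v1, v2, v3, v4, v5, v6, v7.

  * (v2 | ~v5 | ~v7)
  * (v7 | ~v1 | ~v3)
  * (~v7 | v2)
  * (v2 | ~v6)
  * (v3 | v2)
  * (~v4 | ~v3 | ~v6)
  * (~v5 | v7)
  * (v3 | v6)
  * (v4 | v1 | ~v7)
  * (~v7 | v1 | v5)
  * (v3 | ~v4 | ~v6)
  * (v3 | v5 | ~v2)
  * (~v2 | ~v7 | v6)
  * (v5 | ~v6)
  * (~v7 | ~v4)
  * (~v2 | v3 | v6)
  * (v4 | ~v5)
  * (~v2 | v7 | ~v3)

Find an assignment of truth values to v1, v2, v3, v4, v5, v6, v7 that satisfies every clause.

Branch on v1: take v1 = False.
Branch on v2: take v2 = False.
  then v7 is forced to False.
  then v6 is forced to False.
  then v3 is forced to True.
  then v5 is forced to False.
v4 is now unconstrained; take v4 = False.
Every clause has at least one true literal under this assignment.

v1 = False, v2 = False, v3 = True, v4 = False, v5 = False, v6 = False, v7 = False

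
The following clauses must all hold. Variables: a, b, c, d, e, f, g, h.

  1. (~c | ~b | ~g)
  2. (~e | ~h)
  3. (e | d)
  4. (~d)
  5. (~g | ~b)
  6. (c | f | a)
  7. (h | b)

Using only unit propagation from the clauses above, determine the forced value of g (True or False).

False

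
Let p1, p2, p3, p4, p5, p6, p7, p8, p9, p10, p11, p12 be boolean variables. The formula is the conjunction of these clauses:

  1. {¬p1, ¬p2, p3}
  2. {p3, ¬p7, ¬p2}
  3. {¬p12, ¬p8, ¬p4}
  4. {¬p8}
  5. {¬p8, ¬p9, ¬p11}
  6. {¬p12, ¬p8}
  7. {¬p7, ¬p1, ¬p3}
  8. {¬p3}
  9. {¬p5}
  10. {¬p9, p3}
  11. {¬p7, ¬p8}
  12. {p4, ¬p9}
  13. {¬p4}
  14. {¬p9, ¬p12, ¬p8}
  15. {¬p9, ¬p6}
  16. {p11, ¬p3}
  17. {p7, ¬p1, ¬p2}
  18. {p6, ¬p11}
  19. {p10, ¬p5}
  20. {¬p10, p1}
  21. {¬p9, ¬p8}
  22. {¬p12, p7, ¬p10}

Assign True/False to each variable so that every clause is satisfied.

p1 = False, p2 = False, p3 = False, p4 = False, p5 = False, p6 = True, p7 = False, p8 = False, p9 = False, p10 = False, p11 = True, p12 = True

Check each clause:
  1. {p3, ¬p1, ¬p2} — ¬p2 is true.
  2. {¬p7, ¬p2, p3} — ¬p7 is true.
  3. {¬p12, ¬p8, ¬p4} — ¬p8 is true.
  4. {¬p8} — ¬p8 is true.
  5. {¬p11, ¬p8, ¬p9} — ¬p8 is true.
  6. {¬p12, ¬p8} — ¬p8 is true.
  7. {¬p7, ¬p3, ¬p1} — ¬p7 is true.
  8. {¬p3} — ¬p3 is true.
  9. {¬p5} — ¬p5 is true.
  10. {p3, ¬p9} — ¬p9 is true.
  11. {¬p7, ¬p8} — ¬p8 is true.
  12. {¬p9, p4} — ¬p9 is true.
  13. {¬p4} — ¬p4 is true.
  14. {¬p9, ¬p12, ¬p8} — ¬p8 is true.
  15. {¬p9, ¬p6} — ¬p9 is true.
  16. {¬p3, p11} — p11 is true.
  17. {p7, ¬p2, ¬p1} — ¬p2 is true.
  18. {p6, ¬p11} — p6 is true.
  19. {¬p5, p10} — ¬p5 is true.
  20. {p1, ¬p10} — ¬p10 is true.
  21. {¬p8, ¬p9} — ¬p8 is true.
  22. {¬p12, p7, ¬p10} — ¬p10 is true.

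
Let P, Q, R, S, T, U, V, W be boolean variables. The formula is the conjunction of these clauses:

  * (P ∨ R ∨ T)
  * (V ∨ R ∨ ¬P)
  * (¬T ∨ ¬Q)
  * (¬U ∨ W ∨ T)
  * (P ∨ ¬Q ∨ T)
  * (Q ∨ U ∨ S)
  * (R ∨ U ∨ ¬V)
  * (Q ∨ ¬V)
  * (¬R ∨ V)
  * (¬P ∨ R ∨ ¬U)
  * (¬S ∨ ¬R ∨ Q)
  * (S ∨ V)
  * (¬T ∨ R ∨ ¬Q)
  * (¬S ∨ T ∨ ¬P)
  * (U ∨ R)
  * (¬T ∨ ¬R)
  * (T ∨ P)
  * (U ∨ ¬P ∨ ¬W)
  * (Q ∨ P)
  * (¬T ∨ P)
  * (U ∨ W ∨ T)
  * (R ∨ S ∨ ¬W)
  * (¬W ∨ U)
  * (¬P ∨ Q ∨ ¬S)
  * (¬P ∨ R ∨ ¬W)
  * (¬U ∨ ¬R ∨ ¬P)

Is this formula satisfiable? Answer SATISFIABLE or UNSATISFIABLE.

P = True:
  R = True:
    propagation gives V=True, Q=True, T=False, S=False; an empty clause results — contradiction.
  R = False:
    propagation gives V=True, U=True; an empty clause results — contradiction.
P = False:
  propagation gives T=True; an empty clause results — contradiction.
Every branch closes, so no satisfying assignment exists.

UNSATISFIABLE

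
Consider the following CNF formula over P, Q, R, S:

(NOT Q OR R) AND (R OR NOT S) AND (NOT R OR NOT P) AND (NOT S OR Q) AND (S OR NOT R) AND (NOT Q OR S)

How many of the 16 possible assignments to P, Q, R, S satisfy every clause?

Satisfying assignments:
  P=F Q=F R=F S=F
  P=F Q=T R=T S=T
  P=T Q=F R=F S=F
That's 3 in total.

3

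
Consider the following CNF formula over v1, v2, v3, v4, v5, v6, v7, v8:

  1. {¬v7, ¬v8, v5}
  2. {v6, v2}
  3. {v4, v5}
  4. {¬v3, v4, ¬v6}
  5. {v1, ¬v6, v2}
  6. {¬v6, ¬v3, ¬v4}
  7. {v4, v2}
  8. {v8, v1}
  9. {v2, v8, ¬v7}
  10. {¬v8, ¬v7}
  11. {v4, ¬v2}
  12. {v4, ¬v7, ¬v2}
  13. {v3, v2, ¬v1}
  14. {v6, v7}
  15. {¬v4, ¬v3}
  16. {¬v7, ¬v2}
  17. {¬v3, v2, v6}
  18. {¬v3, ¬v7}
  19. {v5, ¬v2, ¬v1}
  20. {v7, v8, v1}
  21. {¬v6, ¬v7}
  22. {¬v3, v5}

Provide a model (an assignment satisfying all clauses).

v5 occurs only positively in the remaining clauses — set v5 = True.
Try v1 = True.
Branch on v2: take v2 = True.
  then v4 is forced to True.
  then v3 is forced to False.
  then v7 is forced to False.
  then v6 is forced to True.
v8 is now unconstrained; take v8 = True.

v1 = T, v2 = T, v3 = F, v4 = T, v5 = T, v6 = T, v7 = F, v8 = T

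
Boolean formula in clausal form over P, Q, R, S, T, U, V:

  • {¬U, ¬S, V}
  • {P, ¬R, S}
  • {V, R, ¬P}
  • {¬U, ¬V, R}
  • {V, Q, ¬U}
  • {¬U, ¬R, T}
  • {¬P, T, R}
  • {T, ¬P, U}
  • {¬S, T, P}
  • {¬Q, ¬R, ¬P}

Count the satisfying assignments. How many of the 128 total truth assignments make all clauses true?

Split on P, then R.
  P=1, R=1: S free; 3 ways for (Q,T,U,V) × 2^1 = 6.
  P=1, R=0: remaining (Q,S,T,U,V) ∈ {(0,0,1,0,1); (0,1,1,0,1); (1,0,1,0,1); (1,1,1,0,1)} — 4.
  P=0, R=1: Q free; 3 ways for (S,T,U,V) × 2^1 = 6.
  P=0, R=0: 14 of the 32 assignments to (Q,S,T,U,V) work.
Total: 6 + 4 + 6 + 14 = 30.

30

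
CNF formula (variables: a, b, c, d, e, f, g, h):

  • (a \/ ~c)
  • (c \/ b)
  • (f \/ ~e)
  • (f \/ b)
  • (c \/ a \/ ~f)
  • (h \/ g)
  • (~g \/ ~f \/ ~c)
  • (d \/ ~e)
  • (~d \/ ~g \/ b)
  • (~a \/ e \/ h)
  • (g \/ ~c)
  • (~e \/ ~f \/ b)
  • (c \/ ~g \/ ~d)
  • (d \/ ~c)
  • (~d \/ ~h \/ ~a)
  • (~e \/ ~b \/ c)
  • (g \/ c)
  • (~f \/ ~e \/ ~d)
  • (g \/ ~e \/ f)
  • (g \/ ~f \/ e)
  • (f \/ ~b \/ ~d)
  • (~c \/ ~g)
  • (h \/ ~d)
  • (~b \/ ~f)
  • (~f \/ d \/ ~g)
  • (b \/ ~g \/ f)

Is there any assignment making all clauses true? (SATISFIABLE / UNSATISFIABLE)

SATISFIABLE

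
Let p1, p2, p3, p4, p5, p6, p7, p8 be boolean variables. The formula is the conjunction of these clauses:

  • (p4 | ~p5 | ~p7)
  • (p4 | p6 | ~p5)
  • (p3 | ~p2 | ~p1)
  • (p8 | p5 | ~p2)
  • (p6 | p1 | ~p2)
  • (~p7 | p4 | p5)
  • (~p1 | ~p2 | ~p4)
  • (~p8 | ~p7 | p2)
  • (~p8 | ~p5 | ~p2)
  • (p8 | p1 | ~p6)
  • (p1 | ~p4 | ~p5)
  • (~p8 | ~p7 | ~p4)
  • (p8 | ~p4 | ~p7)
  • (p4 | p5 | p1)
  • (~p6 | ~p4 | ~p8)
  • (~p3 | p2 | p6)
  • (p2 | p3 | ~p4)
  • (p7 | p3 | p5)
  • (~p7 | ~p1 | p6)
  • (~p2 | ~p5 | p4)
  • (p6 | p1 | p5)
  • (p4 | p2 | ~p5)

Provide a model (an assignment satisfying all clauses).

p1 = 1, p2 = 1, p3 = 1, p4 = 0, p5 = 0, p6 = 0, p7 = 0, p8 = 1

Try p1 = True.
Branch on p2: take p2 = True.
  then p3 is forced to True.
  then p4 is forced to False.
  then p5 is forced to False.
  then p8 is forced to True.
  then p7 is forced to False.
p6 is now unconstrained; take p6 = False.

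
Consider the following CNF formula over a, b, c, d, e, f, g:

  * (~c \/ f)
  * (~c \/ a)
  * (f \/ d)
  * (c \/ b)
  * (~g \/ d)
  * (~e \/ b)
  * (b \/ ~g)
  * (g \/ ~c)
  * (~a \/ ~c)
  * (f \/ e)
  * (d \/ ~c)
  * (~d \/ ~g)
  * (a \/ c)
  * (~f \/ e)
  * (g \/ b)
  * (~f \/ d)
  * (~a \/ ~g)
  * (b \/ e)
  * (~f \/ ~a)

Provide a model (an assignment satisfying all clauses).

a=1, b=1, c=0, d=1, e=1, f=0, g=0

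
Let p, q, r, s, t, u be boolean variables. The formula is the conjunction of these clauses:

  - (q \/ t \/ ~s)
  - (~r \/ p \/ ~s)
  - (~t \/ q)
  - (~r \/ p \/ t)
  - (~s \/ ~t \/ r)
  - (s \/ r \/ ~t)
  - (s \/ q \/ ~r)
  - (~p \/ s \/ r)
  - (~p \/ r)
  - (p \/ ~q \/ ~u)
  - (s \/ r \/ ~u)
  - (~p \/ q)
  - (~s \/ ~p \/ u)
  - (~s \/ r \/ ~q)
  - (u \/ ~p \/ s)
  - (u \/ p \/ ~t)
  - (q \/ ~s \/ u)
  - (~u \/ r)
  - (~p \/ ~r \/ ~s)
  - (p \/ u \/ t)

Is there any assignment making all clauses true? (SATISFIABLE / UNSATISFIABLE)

Try p = True.
  then r is forced to True.
  then q is forced to True.
  then s is forced to False.
  then u is forced to True.
t is now unconstrained; take t = False.
So p=True, q=True, r=True, s=False, t=False, u=True is a satisfying assignment.

SATISFIABLE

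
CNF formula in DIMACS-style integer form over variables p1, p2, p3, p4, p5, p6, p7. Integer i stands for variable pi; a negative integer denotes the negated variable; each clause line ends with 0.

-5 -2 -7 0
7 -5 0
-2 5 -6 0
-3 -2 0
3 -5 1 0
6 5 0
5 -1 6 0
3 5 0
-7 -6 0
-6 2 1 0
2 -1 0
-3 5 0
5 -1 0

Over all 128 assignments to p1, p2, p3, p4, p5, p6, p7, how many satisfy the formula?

2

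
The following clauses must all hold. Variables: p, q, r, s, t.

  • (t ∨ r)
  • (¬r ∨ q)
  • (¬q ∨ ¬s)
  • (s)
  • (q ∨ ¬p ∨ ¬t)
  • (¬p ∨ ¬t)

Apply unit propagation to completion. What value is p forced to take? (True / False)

False

(s) is a unit clause: s = True.
(¬q ∨ ¬s) with s = True leaves only ¬q, so q = False.
In (¬r ∨ q), q is now false; ¬r must hold, so r = False.
In (t ∨ r), r is now false; t must hold, so t = True.
(¬p ∨ q ∨ ¬t) with q = False, t = True leaves only ¬p, so p = False.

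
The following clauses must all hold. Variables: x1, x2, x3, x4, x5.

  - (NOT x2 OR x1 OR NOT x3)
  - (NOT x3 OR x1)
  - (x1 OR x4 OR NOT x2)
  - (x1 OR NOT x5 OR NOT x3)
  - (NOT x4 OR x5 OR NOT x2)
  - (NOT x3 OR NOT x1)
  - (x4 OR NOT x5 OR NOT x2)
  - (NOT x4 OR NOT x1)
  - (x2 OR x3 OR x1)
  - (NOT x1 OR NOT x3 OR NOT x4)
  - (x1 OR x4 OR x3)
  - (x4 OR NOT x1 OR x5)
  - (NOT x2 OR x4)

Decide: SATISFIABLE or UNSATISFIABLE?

Branch on x1: take x1 = True.
  then x3 is forced to False.
  then x4 is forced to False.
  then x5 is forced to True.
  then x2 is forced to False.
Every clause has at least one true literal under this assignment.
So x1=T, x2=F, x3=F, x4=F, x5=T is a satisfying assignment.

SATISFIABLE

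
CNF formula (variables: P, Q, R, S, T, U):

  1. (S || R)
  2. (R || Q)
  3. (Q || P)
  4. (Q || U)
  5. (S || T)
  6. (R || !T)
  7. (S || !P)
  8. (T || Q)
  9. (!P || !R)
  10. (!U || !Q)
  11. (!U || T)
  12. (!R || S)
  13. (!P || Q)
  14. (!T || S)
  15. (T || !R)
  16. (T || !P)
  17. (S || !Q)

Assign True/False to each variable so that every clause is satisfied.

S occurs only positively in the remaining clauses — set S = True.
Try P = False.
  then Q is forced to True.
  then U is forced to False.
Try R = True.
  then T is forced to True.
Every clause has at least one true literal under this assignment.

P = False, Q = True, R = True, S = True, T = True, U = False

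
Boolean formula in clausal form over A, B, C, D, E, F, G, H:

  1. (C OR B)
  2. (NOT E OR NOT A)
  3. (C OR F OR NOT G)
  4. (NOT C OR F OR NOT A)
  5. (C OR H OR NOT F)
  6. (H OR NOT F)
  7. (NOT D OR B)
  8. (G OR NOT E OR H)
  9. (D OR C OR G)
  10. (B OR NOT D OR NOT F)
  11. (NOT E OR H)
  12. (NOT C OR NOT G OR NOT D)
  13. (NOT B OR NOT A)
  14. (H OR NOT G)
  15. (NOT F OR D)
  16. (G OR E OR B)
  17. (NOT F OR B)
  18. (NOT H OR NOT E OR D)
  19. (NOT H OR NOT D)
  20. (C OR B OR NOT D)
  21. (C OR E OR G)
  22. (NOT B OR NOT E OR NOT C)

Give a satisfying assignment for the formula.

A occurs only negated in the remaining clauses — set A = False.
Set B = False and propagate.
  then C is forced to True.
  then D is forced to False.
  then F is forced to False.
The remaining clauses are satisfied by E = False, G = True, H = True.
Every clause has at least one true literal under this assignment.
Check each clause:
  1. (C OR B) — C is true.
  2. (NOT A OR NOT E) — NOT E is true.
  3. (F OR NOT G OR C) — C is true.
  4. (NOT A OR F OR NOT C) — NOT A is true.
  5. (NOT F OR C OR H) — H is true.
  6. (H OR NOT F) — H is true.
  7. (NOT D OR B) — NOT D is true.
  8. (H OR G OR NOT E) — H is true.
  9. (D OR C OR G) — C is true.
  10. (NOT F OR B OR NOT D) — NOT F is true.
  11. (NOT E OR H) — H is true.
  12. (NOT D OR NOT G OR NOT C) — NOT D is true.
  13. (NOT A OR NOT B) — NOT B is true.
  14. (NOT G OR H) — H is true.
  15. (NOT F OR D) — NOT F is true.
  16. (B OR E OR G) — G is true.
  17. (B OR NOT F) — NOT F is true.
  18. (NOT H OR D OR NOT E) — NOT E is true.
  19. (NOT H OR NOT D) — NOT D is true.
  20. (C OR B OR NOT D) — C is true.
  21. (C OR E OR G) — C is true.
  22. (NOT C OR NOT B OR NOT E) — NOT E is true.

A=False  B=False  C=True  D=False  E=False  F=False  G=True  H=True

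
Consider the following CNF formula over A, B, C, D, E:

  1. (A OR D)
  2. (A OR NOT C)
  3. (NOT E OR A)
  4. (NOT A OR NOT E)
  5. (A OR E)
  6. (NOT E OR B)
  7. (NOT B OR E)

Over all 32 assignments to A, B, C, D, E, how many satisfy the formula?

The models are:
  A=T B=F C=F D=F E=F
  A=T B=F C=F D=T E=F
  A=T B=F C=T D=F E=F
  A=T B=F C=T D=T E=F
That's 4 in total.

4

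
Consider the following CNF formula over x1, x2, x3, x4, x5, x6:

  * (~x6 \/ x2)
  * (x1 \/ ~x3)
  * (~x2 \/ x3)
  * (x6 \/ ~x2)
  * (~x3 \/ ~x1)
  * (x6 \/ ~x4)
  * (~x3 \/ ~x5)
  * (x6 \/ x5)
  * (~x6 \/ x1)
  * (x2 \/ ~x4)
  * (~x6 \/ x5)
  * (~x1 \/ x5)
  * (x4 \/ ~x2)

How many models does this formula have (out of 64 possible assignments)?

2

Satisfying assignments:
  x1=F x2=F x3=F x4=F x5=T x6=F
  x1=T x2=F x3=F x4=F x5=T x6=F
That's 2 in total.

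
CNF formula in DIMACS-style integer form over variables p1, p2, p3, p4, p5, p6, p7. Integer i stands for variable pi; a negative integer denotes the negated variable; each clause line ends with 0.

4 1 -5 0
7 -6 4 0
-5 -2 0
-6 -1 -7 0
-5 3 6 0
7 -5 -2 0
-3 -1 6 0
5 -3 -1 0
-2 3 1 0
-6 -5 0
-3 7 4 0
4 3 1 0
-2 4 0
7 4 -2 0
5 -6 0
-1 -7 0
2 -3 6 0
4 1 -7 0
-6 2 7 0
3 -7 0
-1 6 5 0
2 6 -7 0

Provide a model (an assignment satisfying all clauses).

p1=F, p2=T, p3=T, p4=T, p5=F, p6=F, p7=F

Check each clause:
  1. (p4 | ~p5 | p1) — ~p5 is true.
  2. (p7 | p4 | ~p6) — ~p6 is true.
  3. (~p5 | ~p2) — ~p5 is true.
  4. (~p7 | ~p1 | ~p6) — ~p7 is true.
  5. (~p5 | p3 | p6) — p3 is true.
  6. (~p2 | p7 | ~p5) — ~p5 is true.
  7. (~p3 | ~p1 | p6) — ~p1 is true.
  8. (~p1 | p5 | ~p3) — ~p1 is true.
  9. (p3 | p1 | ~p2) — p3 is true.
  10. (~p5 | ~p6) — ~p6 is true.
  11. (p7 | ~p3 | p4) — p4 is true.
  12. (p3 | p1 | p4) — p3 is true.
  13. (~p2 | p4) — p4 is true.
  14. (p4 | p7 | ~p2) — p4 is true.
  15. (p5 | ~p6) — ~p6 is true.
  16. (~p1 | ~p7) — ~p7 is true.
  17. (~p3 | p2 | p6) — p2 is true.
  18. (~p7 | p4 | p1) — ~p7 is true.
  19. (p2 | ~p6 | p7) — p2 is true.
  20. (p3 | ~p7) — ~p7 is true.
  21. (~p1 | p5 | p6) — ~p1 is true.
  22. (p2 | p6 | ~p7) — ~p7 is true.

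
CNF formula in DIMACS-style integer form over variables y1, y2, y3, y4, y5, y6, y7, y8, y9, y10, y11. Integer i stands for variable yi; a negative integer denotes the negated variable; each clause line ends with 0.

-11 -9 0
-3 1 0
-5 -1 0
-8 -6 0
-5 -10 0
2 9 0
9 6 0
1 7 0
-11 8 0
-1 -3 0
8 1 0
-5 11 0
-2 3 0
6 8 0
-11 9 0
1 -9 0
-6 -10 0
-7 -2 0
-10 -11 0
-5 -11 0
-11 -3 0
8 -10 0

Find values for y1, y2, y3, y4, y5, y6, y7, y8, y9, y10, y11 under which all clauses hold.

y1=True, y2=False, y3=False, y4=True, y5=False, y6=True, y7=True, y8=False, y9=True, y10=False, y11=False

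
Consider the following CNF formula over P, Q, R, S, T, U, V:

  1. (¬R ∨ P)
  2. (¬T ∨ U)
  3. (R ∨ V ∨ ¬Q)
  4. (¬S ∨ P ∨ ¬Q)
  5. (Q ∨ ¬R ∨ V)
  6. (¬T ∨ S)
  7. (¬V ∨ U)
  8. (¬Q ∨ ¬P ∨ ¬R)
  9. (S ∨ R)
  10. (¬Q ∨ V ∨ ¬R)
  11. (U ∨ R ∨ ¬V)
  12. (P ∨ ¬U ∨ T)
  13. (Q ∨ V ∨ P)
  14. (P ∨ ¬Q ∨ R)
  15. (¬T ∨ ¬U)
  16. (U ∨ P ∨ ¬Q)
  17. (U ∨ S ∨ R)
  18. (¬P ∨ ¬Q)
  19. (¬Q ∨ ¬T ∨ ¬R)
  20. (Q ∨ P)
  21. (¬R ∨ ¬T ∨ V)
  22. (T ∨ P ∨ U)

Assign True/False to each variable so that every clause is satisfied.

P=True, Q=False, R=False, S=True, T=False, U=True, V=True

Set P = True and propagate.
  then Q is forced to False.
Branch on R: take R = False.
  then S is forced to True.
Branch on T: take T = False.
The remaining clauses are satisfied by U = True, V = True.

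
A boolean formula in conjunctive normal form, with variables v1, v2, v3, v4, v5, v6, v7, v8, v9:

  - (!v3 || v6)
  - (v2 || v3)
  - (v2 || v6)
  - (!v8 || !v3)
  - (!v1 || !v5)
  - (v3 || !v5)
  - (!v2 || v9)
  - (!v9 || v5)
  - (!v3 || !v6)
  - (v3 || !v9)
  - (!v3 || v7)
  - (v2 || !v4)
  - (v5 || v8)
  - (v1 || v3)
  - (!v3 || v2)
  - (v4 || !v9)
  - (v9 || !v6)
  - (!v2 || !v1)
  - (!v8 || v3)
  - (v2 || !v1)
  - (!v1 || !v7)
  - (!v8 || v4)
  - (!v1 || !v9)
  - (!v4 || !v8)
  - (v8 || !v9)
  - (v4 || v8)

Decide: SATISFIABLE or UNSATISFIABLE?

UNSATISFIABLE

v3 = True:
  propagation gives v6=True; an empty clause results — contradiction.
v3 = False:
  propagation gives v2=True, v5=False, v9=True; an empty clause results — contradiction.
Every branch closes, so no satisfying assignment exists.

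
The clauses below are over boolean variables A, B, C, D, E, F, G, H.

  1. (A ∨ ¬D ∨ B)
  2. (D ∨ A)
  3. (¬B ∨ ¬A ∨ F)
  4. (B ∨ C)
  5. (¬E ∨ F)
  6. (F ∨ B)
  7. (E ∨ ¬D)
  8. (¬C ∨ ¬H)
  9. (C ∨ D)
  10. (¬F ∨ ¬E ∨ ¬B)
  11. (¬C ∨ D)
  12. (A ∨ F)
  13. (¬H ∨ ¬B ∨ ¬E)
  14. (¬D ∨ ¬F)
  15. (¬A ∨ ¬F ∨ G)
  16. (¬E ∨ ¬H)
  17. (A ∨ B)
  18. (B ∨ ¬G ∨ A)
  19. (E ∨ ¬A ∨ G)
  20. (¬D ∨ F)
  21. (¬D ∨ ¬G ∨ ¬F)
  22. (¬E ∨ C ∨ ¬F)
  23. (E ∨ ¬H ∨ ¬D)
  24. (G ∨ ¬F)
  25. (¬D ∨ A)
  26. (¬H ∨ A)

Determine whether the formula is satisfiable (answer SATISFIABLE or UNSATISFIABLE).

UNSATISFIABLE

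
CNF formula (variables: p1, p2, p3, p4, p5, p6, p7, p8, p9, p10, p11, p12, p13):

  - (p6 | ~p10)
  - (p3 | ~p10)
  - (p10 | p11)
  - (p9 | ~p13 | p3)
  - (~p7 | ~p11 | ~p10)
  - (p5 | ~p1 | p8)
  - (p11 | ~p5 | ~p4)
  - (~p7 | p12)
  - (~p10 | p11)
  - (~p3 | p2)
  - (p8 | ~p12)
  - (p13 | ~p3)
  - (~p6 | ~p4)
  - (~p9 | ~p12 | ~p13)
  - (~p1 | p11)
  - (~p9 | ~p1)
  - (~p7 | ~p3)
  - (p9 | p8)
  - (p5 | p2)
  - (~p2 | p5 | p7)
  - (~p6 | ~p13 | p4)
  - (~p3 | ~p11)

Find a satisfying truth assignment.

p1=0, p2=0, p3=0, p4=0, p5=1, p6=0, p7=0, p8=1, p9=0, p10=0, p11=1, p12=1, p13=0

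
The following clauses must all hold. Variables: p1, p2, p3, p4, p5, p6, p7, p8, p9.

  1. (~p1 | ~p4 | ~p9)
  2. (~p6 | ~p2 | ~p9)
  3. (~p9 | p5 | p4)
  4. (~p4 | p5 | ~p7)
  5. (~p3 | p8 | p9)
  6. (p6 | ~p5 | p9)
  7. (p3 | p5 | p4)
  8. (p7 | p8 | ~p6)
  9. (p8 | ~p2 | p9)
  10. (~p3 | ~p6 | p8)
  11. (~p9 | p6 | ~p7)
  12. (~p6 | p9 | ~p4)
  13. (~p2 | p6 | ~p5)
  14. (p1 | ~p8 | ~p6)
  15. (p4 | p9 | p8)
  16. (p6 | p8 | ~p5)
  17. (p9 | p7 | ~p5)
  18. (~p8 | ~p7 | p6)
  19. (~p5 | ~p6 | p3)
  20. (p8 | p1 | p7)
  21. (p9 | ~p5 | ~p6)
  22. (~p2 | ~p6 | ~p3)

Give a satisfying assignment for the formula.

p2 occurs only negated in the remaining clauses — set p2 = False.
Try p1 = True.
Try p3 = False.
For the remaining variables, p4 = True, p5 = False, p6 = False, p7 = False, p8 = True, p9 = False works.
Check each clause:
  1. (~p9 | ~p4 | ~p1) — ~p9 is true.
  2. (~p6 | ~p9 | ~p2) — ~p6 is true.
  3. (~p9 | p5 | p4) — p4 is true.
  4. (p5 | ~p4 | ~p7) — ~p7 is true.
  5. (p8 | p9 | ~p3) — p8 is true.
  6. (~p5 | p6 | p9) — ~p5 is true.
  7. (p4 | p5 | p3) — p4 is true.
  8. (p7 | p8 | ~p6) — p8 is true.
  9. (p9 | ~p2 | p8) — p8 is true.
  10. (p8 | ~p3 | ~p6) — p8 is true.
  11. (~p7 | ~p9 | p6) — ~p7 is true.
  12. (~p6 | ~p4 | p9) — ~p6 is true.
  13. (~p5 | p6 | ~p2) — ~p5 is true.
  14. (p1 | ~p6 | ~p8) — p1 is true.
  15. (p4 | p8 | p9) — p8 is true.
  16. (~p5 | p8 | p6) — p8 is true.
  17. (~p5 | p7 | p9) — ~p5 is true.
  18. (p6 | ~p7 | ~p8) — ~p7 is true.
  19. (~p6 | p3 | ~p5) — ~p6 is true.
  20. (p8 | p1 | p7) — p8 is true.
  21. (p9 | ~p5 | ~p6) — ~p6 is true.
  22. (~p6 | ~p3 | ~p2) — ~p6 is true.

p1=1, p2=0, p3=0, p4=1, p5=0, p6=0, p7=0, p8=1, p9=0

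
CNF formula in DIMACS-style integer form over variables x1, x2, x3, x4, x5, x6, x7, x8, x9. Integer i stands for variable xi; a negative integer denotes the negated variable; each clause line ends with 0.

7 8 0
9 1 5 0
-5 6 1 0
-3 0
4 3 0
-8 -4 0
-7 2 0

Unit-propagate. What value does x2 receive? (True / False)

(~x3) stands alone — x3 = False.
From (x3 | x4) and x3 = False: x4 = True.
(~x8 | ~x4): since x4 = True, the clause reduces to (~x8). x8 = False.
In (x8 | x7), x8 is now false; x7 must hold, so x7 = True.
From (~x7 | x2) and x7 = True: x2 = True.

True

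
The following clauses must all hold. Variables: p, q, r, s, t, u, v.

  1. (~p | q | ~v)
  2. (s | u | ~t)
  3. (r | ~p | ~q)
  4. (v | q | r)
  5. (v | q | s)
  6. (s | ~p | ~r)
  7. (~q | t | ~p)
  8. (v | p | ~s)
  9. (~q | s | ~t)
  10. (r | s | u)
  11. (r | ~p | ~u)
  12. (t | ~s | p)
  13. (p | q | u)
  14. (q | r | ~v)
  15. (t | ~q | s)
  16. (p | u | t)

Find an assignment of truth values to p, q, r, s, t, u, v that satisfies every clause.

Branch on p: take p = False.
Set q = False and propagate.
  then u is forced to True.
The remaining clauses are satisfied by r = True, s = False, t = False, v = True.
Every clause has at least one true literal under this assignment.

p = False, q = False, r = True, s = False, t = False, u = True, v = True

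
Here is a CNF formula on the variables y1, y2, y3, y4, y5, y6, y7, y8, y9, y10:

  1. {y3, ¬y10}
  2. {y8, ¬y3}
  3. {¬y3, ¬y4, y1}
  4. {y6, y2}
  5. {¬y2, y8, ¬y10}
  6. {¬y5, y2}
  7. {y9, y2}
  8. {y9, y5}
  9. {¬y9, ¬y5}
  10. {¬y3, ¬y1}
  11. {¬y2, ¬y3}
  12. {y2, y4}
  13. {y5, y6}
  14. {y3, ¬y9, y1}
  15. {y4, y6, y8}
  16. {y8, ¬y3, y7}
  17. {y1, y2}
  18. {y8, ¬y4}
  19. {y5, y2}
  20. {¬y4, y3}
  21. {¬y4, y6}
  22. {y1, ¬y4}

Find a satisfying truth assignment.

y1 = True, y2 = True, y3 = False, y4 = False, y5 = False, y6 = True, y7 = True, y8 = True, y9 = True, y10 = False

y6 occurs only positively in the remaining clauses — set y6 = True.
y7 occurs only positively in the remaining clauses — set y7 = True.
Branch on y1: take y1 = True.
  then y3 is forced to False.
  then y10 is forced to False.
  then y4 is forced to False.
  then y2 is forced to True.
For the remaining variables, y5 = False, y8 = True, y9 = True works.
Every clause has at least one true literal under this assignment.
Check each clause:
  1. {y3, ¬y10} — ¬y10 is true.
  2. {¬y3, y8} — y8 is true.
  3. {¬y3, ¬y4, y1} — y1 is true.
  4. {y2, y6} — y2 is true.
  5. {¬y2, ¬y10, y8} — y8 is true.
  6. {y2, ¬y5} — y2 is true.
  7. {y2, y9} — y9 is true.
  8. {y9, y5} — y9 is true.
  9. {¬y5, ¬y9} — ¬y5 is true.
  10. {¬y1, ¬y3} — ¬y3 is true.
  11. {¬y2, ¬y3} — ¬y3 is true.
  12. {y2, y4} — y2 is true.
  13. {y5, y6} — y6 is true.
  14. {y1, ¬y9, y3} — y1 is true.
  15. {y8, y6, y4} — y8 is true.
  16. {y8, y7, ¬y3} — y8 is true.
  17. {y1, y2} — y1 is true.
  18. {y8, ¬y4} — y8 is true.
  19. {y2, y5} — y2 is true.
  20. {y3, ¬y4} — ¬y4 is true.
  21. {y6, ¬y4} — ¬y4 is true.
  22. {¬y4, y1} — y1 is true.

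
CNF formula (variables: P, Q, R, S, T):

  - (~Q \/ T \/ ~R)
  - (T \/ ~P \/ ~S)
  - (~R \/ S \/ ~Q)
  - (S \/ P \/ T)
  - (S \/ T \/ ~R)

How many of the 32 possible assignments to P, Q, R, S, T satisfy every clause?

19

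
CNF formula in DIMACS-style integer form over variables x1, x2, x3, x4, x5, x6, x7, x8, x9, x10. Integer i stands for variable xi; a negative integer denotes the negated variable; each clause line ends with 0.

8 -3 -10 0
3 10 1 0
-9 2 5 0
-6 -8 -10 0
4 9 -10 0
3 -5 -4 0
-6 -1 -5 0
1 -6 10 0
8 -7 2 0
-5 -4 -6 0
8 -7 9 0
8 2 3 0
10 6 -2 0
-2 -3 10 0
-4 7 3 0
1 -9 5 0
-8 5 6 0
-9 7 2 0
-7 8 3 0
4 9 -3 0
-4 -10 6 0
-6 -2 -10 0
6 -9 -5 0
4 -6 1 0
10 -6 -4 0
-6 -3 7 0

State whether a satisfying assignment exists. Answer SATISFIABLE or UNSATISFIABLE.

SATISFIABLE

Branch on x1: take x1 = True.
Set x2 = False and propagate.
The remaining clauses are satisfied by x3 = False, x4 = False, x5 = False, x6 = True, x7 = False, x8 = True, x9 = False, x10 = False.
So x1 = True, x2 = False, x3 = False, x4 = False, x5 = False, x6 = True, x7 = False, x8 = True, x9 = False, x10 = False is a satisfying assignment.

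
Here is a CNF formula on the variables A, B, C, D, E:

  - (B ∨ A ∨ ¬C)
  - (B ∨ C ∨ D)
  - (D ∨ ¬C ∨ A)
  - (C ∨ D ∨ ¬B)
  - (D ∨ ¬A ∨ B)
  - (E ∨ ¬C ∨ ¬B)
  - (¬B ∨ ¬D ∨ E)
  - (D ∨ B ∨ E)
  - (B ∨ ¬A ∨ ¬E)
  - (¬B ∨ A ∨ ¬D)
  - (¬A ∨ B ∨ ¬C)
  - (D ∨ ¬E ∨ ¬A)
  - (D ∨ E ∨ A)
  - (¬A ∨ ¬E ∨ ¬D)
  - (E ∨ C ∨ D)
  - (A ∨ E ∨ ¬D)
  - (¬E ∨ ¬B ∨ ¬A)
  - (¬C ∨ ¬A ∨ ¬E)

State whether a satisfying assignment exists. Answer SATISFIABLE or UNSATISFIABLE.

SATISFIABLE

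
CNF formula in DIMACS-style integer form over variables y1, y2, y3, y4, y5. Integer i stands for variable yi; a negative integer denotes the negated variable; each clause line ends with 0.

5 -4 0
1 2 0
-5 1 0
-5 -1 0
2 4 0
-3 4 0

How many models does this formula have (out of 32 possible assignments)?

2

The models are:
  y1=0 y2=1 y3=0 y4=0 y5=0
  y1=1 y2=1 y3=0 y4=0 y5=0
Count: 2.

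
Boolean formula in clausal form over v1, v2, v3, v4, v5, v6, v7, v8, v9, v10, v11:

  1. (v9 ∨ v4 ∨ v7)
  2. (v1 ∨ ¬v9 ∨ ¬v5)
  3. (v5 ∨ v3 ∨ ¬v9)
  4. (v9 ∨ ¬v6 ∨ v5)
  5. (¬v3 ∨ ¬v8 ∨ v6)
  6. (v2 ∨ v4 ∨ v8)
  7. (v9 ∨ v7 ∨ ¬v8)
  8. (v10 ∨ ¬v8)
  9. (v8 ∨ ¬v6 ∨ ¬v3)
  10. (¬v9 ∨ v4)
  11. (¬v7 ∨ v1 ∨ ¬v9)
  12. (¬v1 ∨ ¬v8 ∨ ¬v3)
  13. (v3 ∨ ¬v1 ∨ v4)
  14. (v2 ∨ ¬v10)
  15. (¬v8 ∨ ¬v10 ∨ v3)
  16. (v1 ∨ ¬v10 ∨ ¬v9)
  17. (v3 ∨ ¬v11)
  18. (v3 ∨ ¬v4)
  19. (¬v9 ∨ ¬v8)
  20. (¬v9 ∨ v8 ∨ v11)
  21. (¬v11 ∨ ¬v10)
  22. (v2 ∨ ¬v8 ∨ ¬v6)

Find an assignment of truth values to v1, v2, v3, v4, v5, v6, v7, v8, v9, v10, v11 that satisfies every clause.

v2 occurs only positively in the remaining clauses — set v2 = True.
Try v1 = True.
The remaining clauses are satisfied by v3 = True, v4 = True, v5 = True, v6 = False, v7 = True, v8 = False, v9 = False, v10 = True, v11 = False.
Every clause has at least one true literal under this assignment.

v1=1, v2=1, v3=1, v4=1, v5=1, v6=0, v7=1, v8=0, v9=0, v10=1, v11=0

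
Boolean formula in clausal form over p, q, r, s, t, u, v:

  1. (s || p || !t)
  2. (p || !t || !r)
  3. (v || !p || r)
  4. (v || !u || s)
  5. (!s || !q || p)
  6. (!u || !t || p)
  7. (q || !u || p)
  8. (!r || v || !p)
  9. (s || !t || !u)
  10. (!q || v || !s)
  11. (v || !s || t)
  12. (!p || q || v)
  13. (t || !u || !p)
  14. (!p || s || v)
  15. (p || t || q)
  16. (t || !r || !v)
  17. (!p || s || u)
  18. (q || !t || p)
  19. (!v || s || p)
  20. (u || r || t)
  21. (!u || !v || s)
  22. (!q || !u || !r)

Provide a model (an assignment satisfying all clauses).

Try p = True.
Branch on q: take q = True.
For the remaining variables, r = True, s = True, t = True, u = False, v = True works.
Every clause has at least one true literal under this assignment.

p = True  q = True  r = True  s = True  t = True  u = False  v = True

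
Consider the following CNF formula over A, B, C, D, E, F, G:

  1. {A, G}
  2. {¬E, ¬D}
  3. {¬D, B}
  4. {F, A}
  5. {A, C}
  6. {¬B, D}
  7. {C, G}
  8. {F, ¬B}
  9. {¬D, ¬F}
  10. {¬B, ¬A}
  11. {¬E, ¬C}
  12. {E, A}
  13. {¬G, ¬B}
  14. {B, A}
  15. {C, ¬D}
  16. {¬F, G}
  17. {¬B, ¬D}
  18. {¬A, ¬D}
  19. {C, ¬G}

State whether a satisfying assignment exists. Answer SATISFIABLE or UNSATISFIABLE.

SATISFIABLE

Branch on A: take A = True.
  then B is forced to False.
  then D is forced to False.
Branch on C: take C = True.
  then E is forced to False.
Branch on F: take F = False.
G is now unconstrained; take G = False.
Every clause has at least one true literal under this assignment.
So A = True, B = False, C = True, D = False, E = False, F = False, G = False is a satisfying assignment.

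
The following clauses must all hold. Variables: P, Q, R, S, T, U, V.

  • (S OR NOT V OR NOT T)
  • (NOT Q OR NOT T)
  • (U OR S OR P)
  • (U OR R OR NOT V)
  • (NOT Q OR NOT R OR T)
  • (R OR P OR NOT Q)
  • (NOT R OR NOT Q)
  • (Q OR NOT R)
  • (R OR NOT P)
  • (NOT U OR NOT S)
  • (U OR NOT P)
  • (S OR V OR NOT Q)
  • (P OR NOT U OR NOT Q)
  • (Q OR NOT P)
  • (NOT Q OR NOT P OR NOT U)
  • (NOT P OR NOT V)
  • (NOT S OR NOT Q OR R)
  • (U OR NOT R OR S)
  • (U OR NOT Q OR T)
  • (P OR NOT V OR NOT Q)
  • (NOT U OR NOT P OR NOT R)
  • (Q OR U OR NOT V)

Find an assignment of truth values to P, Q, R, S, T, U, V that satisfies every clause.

P=False  Q=False  R=False  S=True  T=True  U=False  V=False

Branch on P: take P = False.
Try Q = False.
  then R is forced to False.
For the remaining variables, S = True, T = True, U = False, V = False works.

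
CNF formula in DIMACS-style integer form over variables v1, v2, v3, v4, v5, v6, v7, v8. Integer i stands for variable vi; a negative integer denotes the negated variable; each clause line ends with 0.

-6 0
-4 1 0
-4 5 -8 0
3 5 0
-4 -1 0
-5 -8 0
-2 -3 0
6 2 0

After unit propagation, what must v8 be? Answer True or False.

False

(!v6) is a unit clause: v6 = False.
In (v2 || v6), v6 is now false; v2 must hold, so v2 = True.
In (!v2 || !v3), !v2 is now false; !v3 must hold, so v3 = False.
(v5 || v3): since v3 = False, the clause reduces to (v5). v5 = True.
(!v8 || !v5) with v5 = True leaves only !v8, so v8 = False.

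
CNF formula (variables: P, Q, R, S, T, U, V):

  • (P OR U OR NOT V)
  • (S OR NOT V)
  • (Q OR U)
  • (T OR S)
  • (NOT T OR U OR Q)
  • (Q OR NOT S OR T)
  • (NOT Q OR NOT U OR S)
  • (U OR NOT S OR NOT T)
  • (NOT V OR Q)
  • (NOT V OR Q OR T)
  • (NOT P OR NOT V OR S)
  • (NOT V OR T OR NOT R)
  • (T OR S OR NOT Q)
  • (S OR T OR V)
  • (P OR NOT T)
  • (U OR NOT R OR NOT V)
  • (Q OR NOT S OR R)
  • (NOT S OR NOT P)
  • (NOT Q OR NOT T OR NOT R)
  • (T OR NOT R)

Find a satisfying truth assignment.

P = 1  Q = 0  R = 0  S = 0  T = 1  U = 1  V = 0

Check each clause:
  1. (U OR P OR NOT V) — P is true.
  2. (S OR NOT V) — NOT V is true.
  3. (Q OR U) — U is true.
  4. (S OR T) — T is true.
  5. (Q OR NOT T OR U) — U is true.
  6. (Q OR NOT S OR T) — NOT S is true.
  7. (S OR NOT Q OR NOT U) — NOT Q is true.
  8. (NOT S OR U OR NOT T) — NOT S is true.
  9. (Q OR NOT V) — NOT V is true.
  10. (T OR NOT V OR Q) — NOT V is true.
  11. (S OR NOT P OR NOT V) — NOT V is true.
  12. (NOT V OR NOT R OR T) — NOT V is true.
  13. (S OR NOT Q OR T) — T is true.
  14. (S OR T OR V) — T is true.
  15. (NOT T OR P) — P is true.
  16. (NOT V OR NOT R OR U) — NOT V is true.
  17. (R OR Q OR NOT S) — NOT S is true.
  18. (NOT P OR NOT S) — NOT S is true.
  19. (NOT R OR NOT T OR NOT Q) — NOT R is true.
  20. (NOT R OR T) — NOT R is true.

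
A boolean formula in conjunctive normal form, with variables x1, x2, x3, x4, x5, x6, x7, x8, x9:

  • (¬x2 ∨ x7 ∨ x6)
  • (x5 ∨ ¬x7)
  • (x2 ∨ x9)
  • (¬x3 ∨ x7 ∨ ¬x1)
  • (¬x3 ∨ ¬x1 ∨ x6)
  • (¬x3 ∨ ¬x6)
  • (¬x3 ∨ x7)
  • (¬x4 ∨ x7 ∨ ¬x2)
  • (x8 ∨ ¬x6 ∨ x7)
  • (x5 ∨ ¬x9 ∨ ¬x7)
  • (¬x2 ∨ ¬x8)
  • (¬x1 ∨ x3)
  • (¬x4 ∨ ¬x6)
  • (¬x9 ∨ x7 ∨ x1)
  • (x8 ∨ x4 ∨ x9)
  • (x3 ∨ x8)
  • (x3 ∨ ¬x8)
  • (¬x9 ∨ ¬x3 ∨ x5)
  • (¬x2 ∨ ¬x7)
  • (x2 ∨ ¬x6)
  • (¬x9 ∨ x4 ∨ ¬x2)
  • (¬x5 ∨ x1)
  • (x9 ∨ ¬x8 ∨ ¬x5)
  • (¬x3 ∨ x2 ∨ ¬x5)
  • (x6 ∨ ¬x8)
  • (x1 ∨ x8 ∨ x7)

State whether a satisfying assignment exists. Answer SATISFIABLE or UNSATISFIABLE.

UNSATISFIABLE

x7 = True:
  propagation gives x5=True, x2=False, x9=True, x6=False; an empty clause results — contradiction.
x7 = False:
  propagation gives x3=False, x1=False, x9=False, x2=True; an empty clause results — contradiction.
Every branch closes, so no satisfying assignment exists.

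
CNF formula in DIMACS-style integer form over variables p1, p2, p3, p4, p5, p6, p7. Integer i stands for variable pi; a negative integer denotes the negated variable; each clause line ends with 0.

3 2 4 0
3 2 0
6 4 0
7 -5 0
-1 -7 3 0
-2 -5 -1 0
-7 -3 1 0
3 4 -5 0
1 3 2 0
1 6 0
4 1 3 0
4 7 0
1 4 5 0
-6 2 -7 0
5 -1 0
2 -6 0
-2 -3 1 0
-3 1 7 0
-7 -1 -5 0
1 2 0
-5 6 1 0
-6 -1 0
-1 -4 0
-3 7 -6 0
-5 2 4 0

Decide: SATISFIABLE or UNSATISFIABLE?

SATISFIABLE

Try p1 = False.
  then p6 is forced to True.
  then p2 is forced to True.
  then p3 is forced to False.
  then p4 is forced to True.
Branch on p5: take p5 = True.
  then p7 is forced to True.
So p1=0, p2=1, p3=0, p4=1, p5=1, p6=1, p7=1 is a satisfying assignment.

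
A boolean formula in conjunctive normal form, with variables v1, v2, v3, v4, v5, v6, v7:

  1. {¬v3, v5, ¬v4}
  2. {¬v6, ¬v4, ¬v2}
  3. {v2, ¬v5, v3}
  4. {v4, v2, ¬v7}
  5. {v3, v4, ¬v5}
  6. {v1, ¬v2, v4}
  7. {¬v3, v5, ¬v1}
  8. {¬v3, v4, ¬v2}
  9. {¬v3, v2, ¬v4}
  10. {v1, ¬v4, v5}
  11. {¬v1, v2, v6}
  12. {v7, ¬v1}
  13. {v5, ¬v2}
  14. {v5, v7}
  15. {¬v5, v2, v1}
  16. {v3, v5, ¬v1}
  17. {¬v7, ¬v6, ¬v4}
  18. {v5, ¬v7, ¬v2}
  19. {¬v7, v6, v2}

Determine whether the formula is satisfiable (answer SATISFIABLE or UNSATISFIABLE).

SATISFIABLE

Try v1 = True.
  then v7 is forced to True.
Set v2 = True and propagate.
  then v5 is forced to True.
Set v3 = True and propagate.
  then v4 is forced to True.
  then v6 is forced to False.
So v1=T, v2=T, v3=T, v4=T, v5=T, v6=F, v7=T is a satisfying assignment.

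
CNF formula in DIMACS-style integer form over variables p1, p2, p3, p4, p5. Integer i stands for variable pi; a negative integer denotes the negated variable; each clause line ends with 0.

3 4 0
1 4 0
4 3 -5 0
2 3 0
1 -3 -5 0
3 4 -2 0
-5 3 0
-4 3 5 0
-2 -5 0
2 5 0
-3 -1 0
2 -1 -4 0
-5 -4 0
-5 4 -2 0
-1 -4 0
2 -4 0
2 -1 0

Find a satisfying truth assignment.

p1=False  p2=True  p3=True  p4=True  p5=False

Branch on p1: take p1 = False.
  then p4 is forced to True.
  then p5 is forced to False.
  then p3 is forced to True.
  then p2 is forced to True.
Every clause has at least one true literal under this assignment.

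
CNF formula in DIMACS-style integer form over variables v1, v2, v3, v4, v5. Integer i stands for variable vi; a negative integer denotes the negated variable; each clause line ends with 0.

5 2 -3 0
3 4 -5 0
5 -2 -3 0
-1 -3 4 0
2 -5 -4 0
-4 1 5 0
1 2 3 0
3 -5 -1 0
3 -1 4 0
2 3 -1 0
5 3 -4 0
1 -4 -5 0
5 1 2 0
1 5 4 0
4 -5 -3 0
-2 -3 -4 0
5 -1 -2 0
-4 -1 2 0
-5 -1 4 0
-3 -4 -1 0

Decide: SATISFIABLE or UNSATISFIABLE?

UNSATISFIABLE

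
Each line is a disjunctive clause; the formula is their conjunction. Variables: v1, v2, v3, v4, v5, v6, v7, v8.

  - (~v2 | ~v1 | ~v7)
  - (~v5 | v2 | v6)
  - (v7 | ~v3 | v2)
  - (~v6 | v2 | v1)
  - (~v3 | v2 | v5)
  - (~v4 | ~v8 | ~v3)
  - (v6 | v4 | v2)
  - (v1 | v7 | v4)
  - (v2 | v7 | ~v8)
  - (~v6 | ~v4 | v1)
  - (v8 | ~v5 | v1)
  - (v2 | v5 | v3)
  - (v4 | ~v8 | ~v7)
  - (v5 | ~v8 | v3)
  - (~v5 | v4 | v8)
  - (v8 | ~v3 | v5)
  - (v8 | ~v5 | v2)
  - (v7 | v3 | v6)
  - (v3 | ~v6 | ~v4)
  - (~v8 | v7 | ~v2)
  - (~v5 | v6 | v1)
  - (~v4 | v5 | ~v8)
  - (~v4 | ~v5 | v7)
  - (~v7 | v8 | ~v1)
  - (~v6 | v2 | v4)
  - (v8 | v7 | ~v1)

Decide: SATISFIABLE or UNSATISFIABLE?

SATISFIABLE

Branch on v1: take v1 = False.
Try v2 = True.
Branch on v3: take v3 = False.
For the remaining variables, v4 = False, v5 = False, v6 = True, v7 = True, v8 = False works.
So v1 = F, v2 = T, v3 = F, v4 = F, v5 = F, v6 = T, v7 = T, v8 = F is a satisfying assignment.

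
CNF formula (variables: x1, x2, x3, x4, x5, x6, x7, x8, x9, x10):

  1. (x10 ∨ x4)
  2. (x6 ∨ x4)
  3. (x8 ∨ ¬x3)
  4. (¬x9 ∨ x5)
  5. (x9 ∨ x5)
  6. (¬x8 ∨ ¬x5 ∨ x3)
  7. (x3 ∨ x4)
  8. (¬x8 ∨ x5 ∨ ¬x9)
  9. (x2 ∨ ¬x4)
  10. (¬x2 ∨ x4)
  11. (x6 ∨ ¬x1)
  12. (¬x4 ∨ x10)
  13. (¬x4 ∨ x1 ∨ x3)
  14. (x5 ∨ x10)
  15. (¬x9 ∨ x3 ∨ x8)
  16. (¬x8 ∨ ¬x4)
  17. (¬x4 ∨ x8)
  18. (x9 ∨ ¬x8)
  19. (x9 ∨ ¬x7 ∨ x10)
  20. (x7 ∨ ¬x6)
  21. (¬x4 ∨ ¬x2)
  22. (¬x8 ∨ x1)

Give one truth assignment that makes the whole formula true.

x1=True, x2=False, x3=True, x4=False, x5=True, x6=True, x7=True, x8=True, x9=True, x10=True

Check each clause:
  1. (x4 ∨ x10) — x10 is true.
  2. (x6 ∨ x4) — x6 is true.
  3. (¬x3 ∨ x8) — x8 is true.
  4. (x5 ∨ ¬x9) — x5 is true.
  5. (x5 ∨ x9) — x9 is true.
  6. (¬x8 ∨ x3 ∨ ¬x5) — x3 is true.
  7. (x4 ∨ x3) — x3 is true.
  8. (¬x8 ∨ x5 ∨ ¬x9) — x5 is true.
  9. (x2 ∨ ¬x4) — ¬x4 is true.
  10. (¬x2 ∨ x4) — ¬x2 is true.
  11. (¬x1 ∨ x6) — x6 is true.
  12. (x10 ∨ ¬x4) — x10 is true.
  13. (x3 ∨ ¬x4 ∨ x1) — x1 is true.
  14. (x5 ∨ x10) — x10 is true.
  15. (x8 ∨ x3 ∨ ¬x9) — x8 is true.
  16. (¬x4 ∨ ¬x8) — ¬x4 is true.
  17. (x8 ∨ ¬x4) — x8 is true.
  18. (¬x8 ∨ x9) — x9 is true.
  19. (x10 ∨ x9 ∨ ¬x7) — x10 is true.
  20. (¬x6 ∨ x7) — x7 is true.
  21. (¬x4 ∨ ¬x2) — ¬x4 is true.
  22. (¬x8 ∨ x1) — x1 is true.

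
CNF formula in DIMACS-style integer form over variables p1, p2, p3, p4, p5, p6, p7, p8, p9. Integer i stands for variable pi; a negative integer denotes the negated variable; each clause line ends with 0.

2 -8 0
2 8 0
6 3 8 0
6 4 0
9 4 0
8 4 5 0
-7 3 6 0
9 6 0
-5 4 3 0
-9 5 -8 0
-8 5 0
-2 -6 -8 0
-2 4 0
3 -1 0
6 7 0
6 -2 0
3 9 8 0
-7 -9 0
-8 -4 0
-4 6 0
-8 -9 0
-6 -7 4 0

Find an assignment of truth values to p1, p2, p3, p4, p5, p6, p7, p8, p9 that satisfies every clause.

p1=0, p2=1, p3=0, p4=1, p5=1, p6=1, p7=0, p8=0, p9=1

p1 occurs only negated in the remaining clauses — set p1 = False.
Set p2 = True and propagate.
  then p4 is forced to True.
  then p6 is forced to True.
  then p8 is forced to False.
Set p3 = False and propagate.
  then p9 is forced to True.
  then p7 is forced to False.
p5 is now unconstrained; take p5 = True.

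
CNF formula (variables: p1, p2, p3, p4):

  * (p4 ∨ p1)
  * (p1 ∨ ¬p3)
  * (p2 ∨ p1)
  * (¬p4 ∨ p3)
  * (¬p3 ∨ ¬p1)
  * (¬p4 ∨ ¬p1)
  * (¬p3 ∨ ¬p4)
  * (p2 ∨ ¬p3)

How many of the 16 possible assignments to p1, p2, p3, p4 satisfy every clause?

The models are:
  p1=T p2=F p3=F p4=F
  p1=T p2=T p3=F p4=F
Count: 2.

2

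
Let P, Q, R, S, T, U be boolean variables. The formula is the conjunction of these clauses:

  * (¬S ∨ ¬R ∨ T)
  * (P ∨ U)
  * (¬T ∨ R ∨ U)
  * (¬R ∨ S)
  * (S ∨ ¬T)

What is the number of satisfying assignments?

22

Split on R, then S.
  R=T, S=T: Q free; 3 ways for (P,T,U) × 2^1 = 6.
  R=T, S=F: a clause becomes empty — 0.
  R=F, S=T: Q free; 5 ways for (P,T,U) × 2^1 = 10.
  R=F, S=F: Q free; 3 ways for (P,T,U) × 2^1 = 6.
Total: 6 + 0 + 10 + 6 = 22.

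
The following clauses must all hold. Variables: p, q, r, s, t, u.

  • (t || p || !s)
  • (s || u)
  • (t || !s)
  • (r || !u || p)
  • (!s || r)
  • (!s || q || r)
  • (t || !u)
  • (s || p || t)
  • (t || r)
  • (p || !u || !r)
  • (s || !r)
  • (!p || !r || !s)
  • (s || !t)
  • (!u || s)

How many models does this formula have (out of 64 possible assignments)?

2

Satisfying assignments:
  p=F q=F r=T s=T t=T u=F
  p=F q=T r=T s=T t=T u=F
That's 2 in total.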